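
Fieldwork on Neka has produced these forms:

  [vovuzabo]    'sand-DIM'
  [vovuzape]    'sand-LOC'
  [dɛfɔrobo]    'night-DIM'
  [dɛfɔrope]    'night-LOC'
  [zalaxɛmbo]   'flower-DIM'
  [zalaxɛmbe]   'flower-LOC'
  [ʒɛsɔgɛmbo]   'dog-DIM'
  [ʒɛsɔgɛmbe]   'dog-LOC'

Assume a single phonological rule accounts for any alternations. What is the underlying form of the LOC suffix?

The LOC suffix surfaces as [-be] and [-pe], depending on the final segment of the stem.
The DIM suffix, which begins with [b], is invariant after every stem; so [b] is not altered by any rule here.
The LOC suffix is therefore /-pe/ underlyingly, with post-nasal voicing: voiceless stops become voiced after a nasal.

/-pe/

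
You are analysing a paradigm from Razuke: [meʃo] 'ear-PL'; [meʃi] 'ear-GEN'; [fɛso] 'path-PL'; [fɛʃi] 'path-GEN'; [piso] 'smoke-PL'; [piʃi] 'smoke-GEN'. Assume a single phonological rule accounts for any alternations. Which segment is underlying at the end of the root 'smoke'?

'smoke' shows [s] ~ [ʃ] at the end of the stem ([piso] vs [piʃi]).
If /ʃ/ were underlying and a rule turned it into [s] before the PL suffix, 'ear' would also alternate; but it has [ʃ] in both [meʃo] and [meʃi].
The underlying segment must be /s/; /s/ becomes palato-alveolar [ʃ] before a front vowel, yielding [ʃ] there.

/s/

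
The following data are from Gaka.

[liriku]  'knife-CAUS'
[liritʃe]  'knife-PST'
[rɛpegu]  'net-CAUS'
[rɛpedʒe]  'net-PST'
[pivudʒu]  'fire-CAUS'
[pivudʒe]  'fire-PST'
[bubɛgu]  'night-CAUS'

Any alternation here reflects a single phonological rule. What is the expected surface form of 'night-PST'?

In [rɛpegu] and [rɛpedʒe] the final segment of 'net' alternates: [g] ~ [dʒ].
If /dʒ/ were underlying and a rule turned it into [g] before the CAUS suffix, 'fire' would also alternate; but it has [dʒ] in both [pivudʒu] and [pivudʒe].
So /g/ is underlying, and a rule of palatalization before a front vowel — /k/ and /g/ become palato-alveolar [tʃ] and [dʒ] before a front vowel — gives [dʒ].
From [bubɛgu] the stem 'night' is /bubɛg/; before a front vowel this yields [bubɛdʒe].

[bubɛdʒe]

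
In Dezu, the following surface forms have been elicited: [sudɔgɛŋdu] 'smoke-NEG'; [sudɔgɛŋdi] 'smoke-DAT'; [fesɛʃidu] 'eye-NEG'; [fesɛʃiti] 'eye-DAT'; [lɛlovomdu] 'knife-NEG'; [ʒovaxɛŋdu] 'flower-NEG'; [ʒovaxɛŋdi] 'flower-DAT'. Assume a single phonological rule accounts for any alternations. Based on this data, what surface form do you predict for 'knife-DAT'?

[lɛlovomdi]

The DAT suffix surfaces as [-di] and [-ti], depending on the final segment of the stem.
By contrast the NEG suffix keeps its initial [d] throughout — that segment must be underlying.
The DAT suffix is therefore /-ti/ underlyingly, with post-nasal voicing: voiceless stops become voiced after a nasal.
After 'knife', which ends in a nasal, the suffix surfaces as [-di], giving [lɛlovomdi].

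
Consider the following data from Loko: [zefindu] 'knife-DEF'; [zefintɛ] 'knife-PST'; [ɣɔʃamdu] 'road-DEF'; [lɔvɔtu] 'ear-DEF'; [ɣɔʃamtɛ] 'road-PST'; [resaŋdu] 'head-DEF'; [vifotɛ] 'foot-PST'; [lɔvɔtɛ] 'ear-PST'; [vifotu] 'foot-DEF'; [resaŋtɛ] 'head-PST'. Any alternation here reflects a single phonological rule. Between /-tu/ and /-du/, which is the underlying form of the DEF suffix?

The DEF suffix surfaces as [-du] and [-tu], depending on the final segment of the stem.
By contrast the PST suffix keeps its initial [t] throughout — that segment must be underlying.
The DEF suffix is therefore /-du/ underlyingly, with post-vocalic devoicing: voiced stops become voiceless after a vowel.

/-du/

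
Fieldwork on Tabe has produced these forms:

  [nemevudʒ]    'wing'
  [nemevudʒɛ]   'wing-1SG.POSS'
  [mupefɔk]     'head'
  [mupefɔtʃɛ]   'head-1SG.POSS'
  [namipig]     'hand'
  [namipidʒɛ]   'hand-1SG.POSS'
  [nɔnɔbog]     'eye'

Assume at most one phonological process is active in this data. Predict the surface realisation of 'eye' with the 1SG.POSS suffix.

The root 'hand' surfaces as [namipig] and [namipidʒɛ], with a stem-final [g] ~ [dʒ] alternation.
But 'wing' keeps [dʒ] in both environments ([nemevudʒ], [nemevudʒɛ]), so there is no rule changing /dʒ/ to [g] in isolation.
Therefore /g/ is basic and [dʒ] is derived by palatalization before a front vowel (/k/ and /g/ become palato-alveolar [tʃ] and [dʒ] before a front vowel).
The one attested form of 'eye', [nɔnɔbog], shows underlying /nɔnɔbog/. Applying the same rule before a front vowel gives [nɔnɔbodʒɛ].

[nɔnɔbodʒɛ]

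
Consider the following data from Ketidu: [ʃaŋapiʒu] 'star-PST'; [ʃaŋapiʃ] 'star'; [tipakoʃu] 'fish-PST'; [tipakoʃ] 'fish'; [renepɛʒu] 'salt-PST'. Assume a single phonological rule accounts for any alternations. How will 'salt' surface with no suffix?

[renepɛʃ]

The stem for 'star' ends in [ʒ] in [ʃaŋapiʒu] but [ʃ] in [ʃaŋapiʃ].
The stem 'fish' ([tipakoʃu], [tipakoʃ]) shows [ʃ] unchanged in both environments, so [ʃ] cannot be basic with [ʒ] derived before the PST suffix.
Therefore /ʒ/ is basic and [ʃ] is derived by word-final obstruent devoicing (voiced obstruents become voiceless word-finally).
From [renepɛʒu] the stem 'salt' is /renepɛʒ/; word-finally this yields [renepɛʃ].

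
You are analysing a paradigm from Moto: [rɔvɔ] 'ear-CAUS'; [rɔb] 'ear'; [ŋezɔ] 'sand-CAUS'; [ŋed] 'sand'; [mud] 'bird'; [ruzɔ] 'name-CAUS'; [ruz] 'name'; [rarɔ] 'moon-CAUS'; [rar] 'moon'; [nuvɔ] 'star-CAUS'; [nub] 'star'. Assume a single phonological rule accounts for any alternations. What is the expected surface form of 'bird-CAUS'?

In [ŋezɔ] and [ŋed] the final segment of 'sand' alternates: [z] ~ [d].
But 'name' keeps [z] in both environments ([ruzɔ], [ruz]), so there is no rule changing /z/ to [d] in isolation.
Therefore /d/ is basic and [z] is derived by intervocalic spirantization (voiced stops become fricatives between vowels).
From [mud] the stem 'bird' is /mud/; between vowels this yields [muzɔ].

[muzɔ]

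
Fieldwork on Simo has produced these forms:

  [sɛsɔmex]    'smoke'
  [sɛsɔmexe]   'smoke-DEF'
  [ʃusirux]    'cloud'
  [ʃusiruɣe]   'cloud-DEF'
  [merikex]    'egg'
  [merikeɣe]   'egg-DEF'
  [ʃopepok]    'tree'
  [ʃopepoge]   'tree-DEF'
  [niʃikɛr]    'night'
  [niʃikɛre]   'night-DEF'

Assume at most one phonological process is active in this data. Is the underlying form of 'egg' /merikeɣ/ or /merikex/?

/merikeɣ/

In [merikex] and [merikeɣe] the final segment of 'egg' alternates: [x] ~ [ɣ].
The stem 'smoke' ([sɛsɔmex], [sɛsɔmexe]) shows [x] unchanged in both environments, so [x] cannot be basic with [ɣ] derived before the DEF suffix.
So /ɣ/ is underlying, and a rule of word-final obstruent devoicing — voiced obstruents become voiceless word-finally — gives [x].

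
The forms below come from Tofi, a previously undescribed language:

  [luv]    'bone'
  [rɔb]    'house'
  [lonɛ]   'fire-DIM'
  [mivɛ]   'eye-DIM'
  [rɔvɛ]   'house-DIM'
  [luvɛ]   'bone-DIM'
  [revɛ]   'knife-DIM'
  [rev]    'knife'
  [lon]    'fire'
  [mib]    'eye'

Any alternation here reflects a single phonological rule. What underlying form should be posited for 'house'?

/rɔb/

The stem for 'house' ends in [v] in [rɔvɛ] but [b] in [rɔb].
If /v/ were underlying and a rule turned it into [b] in isolation, 'knife' would also alternate; but it has [v] in both [revɛ] and [rev].
The underlying segment must be /b/; voiced stops become fricatives between vowels, yielding [v] there.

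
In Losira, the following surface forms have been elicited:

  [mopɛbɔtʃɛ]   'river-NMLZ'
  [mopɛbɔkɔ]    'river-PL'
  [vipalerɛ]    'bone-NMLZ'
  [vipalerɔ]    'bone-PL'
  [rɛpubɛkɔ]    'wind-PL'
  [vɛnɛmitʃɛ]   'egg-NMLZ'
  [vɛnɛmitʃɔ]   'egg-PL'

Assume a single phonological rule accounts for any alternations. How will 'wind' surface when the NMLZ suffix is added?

The stem for 'river' ends in [tʃ] in [mopɛbɔtʃɛ] but [k] in [mopɛbɔkɔ].
But 'egg' keeps [tʃ] in both environments ([vɛnɛmitʃɛ], [vɛnɛmitʃɔ]), so there is no rule changing /tʃ/ to [k] before the PL suffix.
So /k/ is underlying, and a rule of palatalization before a front vowel — /k/ becomes palato-alveolar [tʃ] before a front vowel — gives [tʃ].
From [rɛpubɛkɔ] the stem 'wind' is /rɛpubɛk/; before a front vowel this yields [rɛpubɛtʃɛ].

[rɛpubɛtʃɛ]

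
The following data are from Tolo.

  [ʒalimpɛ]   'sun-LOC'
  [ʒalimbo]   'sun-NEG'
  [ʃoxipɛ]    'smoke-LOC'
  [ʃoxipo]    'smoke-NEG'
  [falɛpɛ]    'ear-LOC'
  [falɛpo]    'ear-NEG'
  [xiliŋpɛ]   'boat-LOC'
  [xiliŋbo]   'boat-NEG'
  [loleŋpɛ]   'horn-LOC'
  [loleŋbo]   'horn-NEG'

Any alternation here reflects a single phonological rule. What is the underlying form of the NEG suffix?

/-bo/

The NEG suffix surfaces as [-bo] and [-po], depending on the final segment of the stem.
The LOC suffix, which begins with [p], is invariant after every stem; so [p] is not altered by any rule here.
So the underlying form is /-bo/, and voiced stops become voiceless after a vowel.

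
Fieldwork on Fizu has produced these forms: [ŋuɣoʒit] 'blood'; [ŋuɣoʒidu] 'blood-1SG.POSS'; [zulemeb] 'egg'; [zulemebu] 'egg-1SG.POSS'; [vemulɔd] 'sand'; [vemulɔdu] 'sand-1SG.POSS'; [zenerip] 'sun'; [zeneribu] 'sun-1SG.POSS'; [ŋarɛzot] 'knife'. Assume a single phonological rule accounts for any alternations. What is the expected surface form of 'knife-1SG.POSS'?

The stem for 'blood' ends in [t] in [ŋuɣoʒit] but [d] in [ŋuɣoʒidu].
If /d/ were underlying and a rule turned it into [t] in isolation, 'sand' would also alternate; but it has [d] in both [vemulɔd] and [vemulɔdu].
So /t/ is underlying, and a rule of intervocalic voicing — voiceless stops become voiced between vowels — gives [d].
From [ŋarɛzot] the stem 'knife' is /ŋarɛzot/; between vowels this yields [ŋarɛzodu].

[ŋarɛzodu]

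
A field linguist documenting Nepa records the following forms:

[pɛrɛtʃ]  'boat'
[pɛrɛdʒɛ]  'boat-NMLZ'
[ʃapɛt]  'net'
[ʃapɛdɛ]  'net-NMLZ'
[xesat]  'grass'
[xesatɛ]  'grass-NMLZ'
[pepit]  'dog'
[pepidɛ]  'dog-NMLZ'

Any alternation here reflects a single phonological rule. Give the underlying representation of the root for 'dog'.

In [pepit] and [pepidɛ] the final segment of 'dog' alternates: [t] ~ [d].
Compare 'grass', with invariant [t] in [xesat] and [xesatɛ]: an analysis with underlying /t/ and a rule producing [d] before the NMLZ suffix would wrongly predict alternation here too.
Therefore /d/ is basic and [t] is derived by word-final obstruent devoicing (voiced obstruents become voiceless word-finally).
The underlying form of 'dog' is therefore /pepid/.

/pepid/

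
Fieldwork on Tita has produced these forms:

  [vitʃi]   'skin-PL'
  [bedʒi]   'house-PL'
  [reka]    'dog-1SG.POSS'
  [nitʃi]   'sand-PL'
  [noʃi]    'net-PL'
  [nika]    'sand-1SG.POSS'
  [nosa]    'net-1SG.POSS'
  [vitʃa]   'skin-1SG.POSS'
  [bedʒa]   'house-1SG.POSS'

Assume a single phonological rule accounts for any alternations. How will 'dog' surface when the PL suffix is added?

[retʃi]

The stem for 'sand' ends in [k] in [nika] but [tʃ] in [nitʃi].
Compare 'skin', with invariant [tʃ] in [vitʃa] and [vitʃi]: an analysis with underlying /tʃ/ and a rule producing [k] before the 1SG.POSS suffix would wrongly predict alternation here too.
So /k/ is underlying, and a rule of palatalization before a front vowel — /k/ and /s/ become palato-alveolar [tʃ] and [ʃ] before a front vowel — gives [tʃ].
The one attested form of 'dog', [reka], shows underlying /rek/. Applying the same rule before a front vowel gives [retʃi].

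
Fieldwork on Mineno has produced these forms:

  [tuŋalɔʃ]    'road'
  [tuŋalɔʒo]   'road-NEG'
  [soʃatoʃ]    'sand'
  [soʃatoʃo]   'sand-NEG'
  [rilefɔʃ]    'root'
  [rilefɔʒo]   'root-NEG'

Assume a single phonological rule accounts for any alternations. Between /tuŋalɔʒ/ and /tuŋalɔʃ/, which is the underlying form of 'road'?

The stem for 'road' ends in [ʃ] in [tuŋalɔʃ] but [ʒ] in [tuŋalɔʒo].
The stem 'sand' ([soʃatoʃ], [soʃatoʃo]) shows [ʃ] unchanged in both environments, so [ʃ] cannot be basic with [ʒ] derived before the NEG suffix.
The underlying segment must be /ʒ/; voiced obstruents become voiceless word-finally, yielding [ʃ] there.

/tuŋalɔʒ/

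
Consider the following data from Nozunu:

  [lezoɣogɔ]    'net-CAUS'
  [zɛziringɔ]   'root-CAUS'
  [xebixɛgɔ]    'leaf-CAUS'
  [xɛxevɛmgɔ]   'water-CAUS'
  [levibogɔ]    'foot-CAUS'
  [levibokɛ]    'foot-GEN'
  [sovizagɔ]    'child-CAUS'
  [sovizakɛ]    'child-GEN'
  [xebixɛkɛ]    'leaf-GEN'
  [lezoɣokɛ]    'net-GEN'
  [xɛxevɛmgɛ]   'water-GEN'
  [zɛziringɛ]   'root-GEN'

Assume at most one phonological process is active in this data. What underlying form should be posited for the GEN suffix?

The GEN morpheme has two allomorphs, [-gɛ] and [-kɛ].
The CAUS suffix, which begins with [g], is invariant after every stem; so [g] is not altered by any rule here.
So the underlying form is /-kɛ/, and voiceless stops become voiced after a nasal.

/-kɛ/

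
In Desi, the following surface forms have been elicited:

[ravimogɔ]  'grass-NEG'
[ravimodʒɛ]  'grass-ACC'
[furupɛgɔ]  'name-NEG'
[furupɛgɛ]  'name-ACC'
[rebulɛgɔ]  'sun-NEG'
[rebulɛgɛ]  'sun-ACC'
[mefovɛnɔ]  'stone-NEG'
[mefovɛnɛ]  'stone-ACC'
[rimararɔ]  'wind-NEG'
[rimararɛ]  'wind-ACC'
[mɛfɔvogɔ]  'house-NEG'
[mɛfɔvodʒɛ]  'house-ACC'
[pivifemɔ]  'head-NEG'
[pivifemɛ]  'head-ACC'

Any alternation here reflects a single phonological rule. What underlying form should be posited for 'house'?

/mɛfɔvodʒ/

The stem for 'house' ends in [g] in [mɛfɔvogɔ] but [dʒ] in [mɛfɔvodʒɛ].
Compare 'sun', with invariant [g] in [rebulɛgɔ] and [rebulɛgɛ]: an analysis with underlying /g/ and a rule producing [dʒ] before the ACC suffix would wrongly predict alternation here too.
The underlying segment must be /dʒ/; palato-alveolar /dʒ/ becomes [g] when no front vowel follows, yielding [g] there.
Hence 'house' is /mɛfɔvodʒ/ underlyingly.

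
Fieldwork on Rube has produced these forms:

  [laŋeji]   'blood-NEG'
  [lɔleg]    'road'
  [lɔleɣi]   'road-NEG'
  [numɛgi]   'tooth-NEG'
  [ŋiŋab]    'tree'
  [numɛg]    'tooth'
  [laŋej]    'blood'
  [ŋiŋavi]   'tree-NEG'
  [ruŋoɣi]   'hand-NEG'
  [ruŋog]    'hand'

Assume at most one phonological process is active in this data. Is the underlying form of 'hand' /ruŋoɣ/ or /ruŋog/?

The stem for 'hand' ends in [g] in [ruŋog] but [ɣ] in [ruŋoɣi].
The stem 'tooth' ([numɛg], [numɛgi]) shows [g] unchanged in both environments, so [g] cannot be basic with [ɣ] derived before the NEG suffix.
So /ɣ/ is underlying, and a rule of word-final hardening — voiced fricatives become stops word-finally — gives [g].

/ruŋoɣ/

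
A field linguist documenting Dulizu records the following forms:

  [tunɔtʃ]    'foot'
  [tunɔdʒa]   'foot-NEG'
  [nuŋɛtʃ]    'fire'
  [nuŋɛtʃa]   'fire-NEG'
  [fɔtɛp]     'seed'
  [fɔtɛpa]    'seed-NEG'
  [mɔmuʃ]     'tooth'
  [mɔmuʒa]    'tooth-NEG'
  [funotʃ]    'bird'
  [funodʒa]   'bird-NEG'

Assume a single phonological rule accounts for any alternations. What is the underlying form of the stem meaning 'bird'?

The root 'bird' surfaces as [funotʃ] and [funodʒa], with a stem-final [tʃ] ~ [dʒ] alternation.
If /tʃ/ were underlying and a rule turned it into [dʒ] before the NEG suffix, 'fire' would also alternate; but it has [tʃ] in both [nuŋɛtʃ] and [nuŋɛtʃa].
The alternation reflects word-final obstruent devoicing: voiced obstruents become voiceless word-finally. /dʒ/ is underlying.
The underlying form of 'bird' is therefore /funodʒ/.

/funodʒ/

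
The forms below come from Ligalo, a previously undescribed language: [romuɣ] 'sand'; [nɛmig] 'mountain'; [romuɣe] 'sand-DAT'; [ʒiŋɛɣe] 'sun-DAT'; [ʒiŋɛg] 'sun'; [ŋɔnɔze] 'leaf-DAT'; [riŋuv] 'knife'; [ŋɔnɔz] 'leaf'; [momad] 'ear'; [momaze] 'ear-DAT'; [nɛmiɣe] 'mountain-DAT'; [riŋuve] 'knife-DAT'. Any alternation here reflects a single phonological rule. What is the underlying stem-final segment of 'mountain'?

The root 'mountain' surfaces as [nɛmiɣe] and [nɛmig], with a stem-final [ɣ] ~ [g] alternation.
But 'sand' keeps [ɣ] in both environments ([romuɣe], [romuɣ]), so there is no rule changing /ɣ/ to [g] in isolation.
The alternation reflects intervocalic spirantization: voiced stops become fricatives between vowels. /g/ is underlying.

/g/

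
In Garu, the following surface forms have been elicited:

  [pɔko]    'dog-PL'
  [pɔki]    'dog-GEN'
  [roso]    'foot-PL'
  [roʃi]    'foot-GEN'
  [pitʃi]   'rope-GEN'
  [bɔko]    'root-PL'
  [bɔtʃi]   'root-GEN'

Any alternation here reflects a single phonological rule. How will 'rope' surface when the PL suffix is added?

[piko]

The stem for 'root' ends in [k] in [bɔko] but [tʃ] in [bɔtʃi].
But 'dog' keeps [k] in both environments ([pɔko], [pɔki]), so there is no rule changing /k/ to [tʃ] before the GEN suffix.
Therefore /tʃ/ is basic and [k] is derived by depalatalization (palato-alveolar /tʃ/ and /ʃ/ become [k] and [s] when no front vowel follows).
The one attested form of 'rope', [pitʃi], shows underlying /pitʃ/. Applying the same rule when no front vowel follows gives [piko].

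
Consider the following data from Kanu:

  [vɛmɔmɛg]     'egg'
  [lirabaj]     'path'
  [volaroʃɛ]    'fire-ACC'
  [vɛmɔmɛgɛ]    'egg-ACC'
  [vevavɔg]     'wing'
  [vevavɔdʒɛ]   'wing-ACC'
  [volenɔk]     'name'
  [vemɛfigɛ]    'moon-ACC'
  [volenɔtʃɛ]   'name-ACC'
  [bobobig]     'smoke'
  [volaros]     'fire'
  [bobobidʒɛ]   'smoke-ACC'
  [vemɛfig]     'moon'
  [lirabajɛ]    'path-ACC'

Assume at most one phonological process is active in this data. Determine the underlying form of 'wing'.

/vevavɔdʒ/

'wing' shows [dʒ] ~ [g] at the end of the stem ([vevavɔdʒɛ] vs [vevavɔg]).
The stem 'moon' ([vemɛfigɛ], [vemɛfig]) shows [g] unchanged in both environments, so [g] cannot be basic with [dʒ] derived before the ACC suffix.
So /dʒ/ is underlying, and a rule of depalatalization — palato-alveolar /tʃ/, /dʒ/ and /ʃ/ become [k], [g] and [s] when no front vowel follows — gives [g].
So 'wing' = /vevavɔdʒ/.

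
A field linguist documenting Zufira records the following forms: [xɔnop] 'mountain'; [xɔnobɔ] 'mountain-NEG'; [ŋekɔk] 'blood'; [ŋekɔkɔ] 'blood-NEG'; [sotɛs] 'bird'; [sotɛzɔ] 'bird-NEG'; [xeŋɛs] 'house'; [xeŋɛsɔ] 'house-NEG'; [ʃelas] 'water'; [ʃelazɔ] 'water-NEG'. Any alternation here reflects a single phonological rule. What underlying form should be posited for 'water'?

/ʃelaz/

'water' shows [s] ~ [z] at the end of the stem ([ʃelas] vs [ʃelazɔ]).
Compare 'house', with invariant [s] in [xeŋɛs] and [xeŋɛsɔ]: an analysis with underlying /s/ and a rule producing [z] before the NEG suffix would wrongly predict alternation here too.
Therefore /z/ is basic and [s] is derived by word-final obstruent devoicing (voiced obstruents become voiceless word-finally).
Hence 'water' is /ʃelaz/ underlyingly.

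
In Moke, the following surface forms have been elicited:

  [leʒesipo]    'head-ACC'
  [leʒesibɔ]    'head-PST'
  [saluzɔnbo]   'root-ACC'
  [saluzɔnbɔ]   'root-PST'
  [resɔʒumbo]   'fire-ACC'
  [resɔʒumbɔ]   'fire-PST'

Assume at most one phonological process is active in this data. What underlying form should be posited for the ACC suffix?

/-po/

The ACC suffix surfaces as [-bo] and [-po], depending on the final segment of the stem.
The PST suffix, which begins with [b], is invariant after every stem; so [b] is not altered by any rule here.
So the underlying form is /-po/, and voiceless stops become voiced after a nasal.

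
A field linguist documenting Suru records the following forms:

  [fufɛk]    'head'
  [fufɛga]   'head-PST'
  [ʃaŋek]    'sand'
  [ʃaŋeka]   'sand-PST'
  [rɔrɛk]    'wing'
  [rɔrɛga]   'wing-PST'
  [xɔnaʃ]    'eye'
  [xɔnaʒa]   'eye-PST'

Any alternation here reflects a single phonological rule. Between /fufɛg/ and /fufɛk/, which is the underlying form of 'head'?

/fufɛg/

The stem for 'head' ends in [k] in [fufɛk] but [g] in [fufɛga].
But 'sand' keeps [k] in both environments ([ʃaŋek], [ʃaŋeka]), so there is no rule changing /k/ to [g] before the PST suffix.
The underlying segment must be /g/; voiced obstruents become voiceless word-finally, yielding [k] there.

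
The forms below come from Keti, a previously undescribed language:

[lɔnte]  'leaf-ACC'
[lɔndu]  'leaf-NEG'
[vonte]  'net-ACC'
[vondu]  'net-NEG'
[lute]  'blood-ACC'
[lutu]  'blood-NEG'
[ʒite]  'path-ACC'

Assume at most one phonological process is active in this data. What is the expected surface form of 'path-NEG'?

The NEG suffix surfaces as [-du] and [-tu], depending on the final segment of the stem.
The ACC suffix, which begins with [t], is invariant after every stem; so [t] is not altered by any rule here.
The NEG suffix is therefore /-du/ underlyingly, with post-vocalic devoicing: voiced stops become voiceless after a vowel.
After 'path', which ends in a vowel, the suffix surfaces as [-tu], giving [ʒitu].

[ʒitu]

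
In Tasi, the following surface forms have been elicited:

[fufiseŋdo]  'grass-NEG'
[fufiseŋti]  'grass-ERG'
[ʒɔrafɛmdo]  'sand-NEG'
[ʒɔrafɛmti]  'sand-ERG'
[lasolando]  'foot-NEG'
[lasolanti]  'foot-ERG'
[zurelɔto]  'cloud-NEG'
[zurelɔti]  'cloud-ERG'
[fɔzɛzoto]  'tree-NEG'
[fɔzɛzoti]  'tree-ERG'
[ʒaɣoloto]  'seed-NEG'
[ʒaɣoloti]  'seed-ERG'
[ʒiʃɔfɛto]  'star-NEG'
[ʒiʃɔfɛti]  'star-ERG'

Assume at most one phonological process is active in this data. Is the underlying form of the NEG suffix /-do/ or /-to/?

/-do/

The NEG suffix surfaces as [-do] and [-to], depending on the final segment of the stem.
The ERG suffix, which begins with [t], is invariant after every stem; so [t] is not altered by any rule here.
So the underlying form is /-do/, and voiced stops become voiceless after a vowel.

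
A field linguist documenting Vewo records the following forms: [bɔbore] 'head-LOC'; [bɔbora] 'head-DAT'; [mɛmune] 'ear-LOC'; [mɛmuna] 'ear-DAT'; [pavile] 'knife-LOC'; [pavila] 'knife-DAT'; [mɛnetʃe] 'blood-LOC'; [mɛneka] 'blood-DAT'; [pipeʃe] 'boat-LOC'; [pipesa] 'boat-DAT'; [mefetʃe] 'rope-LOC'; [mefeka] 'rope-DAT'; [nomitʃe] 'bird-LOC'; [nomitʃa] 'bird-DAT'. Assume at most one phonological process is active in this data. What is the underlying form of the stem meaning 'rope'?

The root 'rope' surfaces as [mefetʃe] and [mefeka], with a stem-final [tʃ] ~ [k] alternation.
If /tʃ/ were underlying and a rule turned it into [k] before the DAT suffix, 'bird' would also alternate; but it has [tʃ] in both [nomitʃe] and [nomitʃa].
The underlying segment must be /k/; /k/ and /s/ become palato-alveolar [tʃ] and [ʃ] before a front vowel, yielding [tʃ] there.

/mefek/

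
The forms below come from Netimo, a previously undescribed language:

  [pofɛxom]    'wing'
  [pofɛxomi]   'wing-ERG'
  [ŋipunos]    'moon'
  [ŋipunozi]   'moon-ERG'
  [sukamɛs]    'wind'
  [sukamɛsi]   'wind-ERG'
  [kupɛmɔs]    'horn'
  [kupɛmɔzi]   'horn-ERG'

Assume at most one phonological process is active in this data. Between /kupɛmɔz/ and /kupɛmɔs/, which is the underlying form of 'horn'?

'horn' shows [s] ~ [z] at the end of the stem ([kupɛmɔs] vs [kupɛmɔzi]).
But 'wind' keeps [s] in both environments ([sukamɛs], [sukamɛsi]), so there is no rule changing /s/ to [z] before the ERG suffix.
Therefore /z/ is basic and [s] is derived by word-final obstruent devoicing (voiced obstruents become voiceless word-finally).

/kupɛmɔz/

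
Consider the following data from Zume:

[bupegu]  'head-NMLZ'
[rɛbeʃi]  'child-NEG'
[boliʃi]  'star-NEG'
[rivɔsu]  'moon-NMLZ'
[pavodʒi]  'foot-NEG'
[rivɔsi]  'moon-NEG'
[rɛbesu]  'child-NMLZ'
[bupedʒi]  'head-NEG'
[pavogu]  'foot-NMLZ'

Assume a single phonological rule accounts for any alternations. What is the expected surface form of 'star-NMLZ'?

[bolisu]

The stem for 'child' ends in [ʃ] in [rɛbeʃi] but [s] in [rɛbesu].
The stem 'moon' ([rivɔsi], [rivɔsu]) shows [s] unchanged in both environments, so [s] cannot be basic with [ʃ] derived before the NEG suffix.
The underlying segment must be /ʃ/; palato-alveolar /dʒ/ and /ʃ/ become [g] and [s] when no front vowel follows, yielding [s] there.
From [boliʃi] the stem 'star' is /boliʃ/; when no front vowel follows this yields [bolisu].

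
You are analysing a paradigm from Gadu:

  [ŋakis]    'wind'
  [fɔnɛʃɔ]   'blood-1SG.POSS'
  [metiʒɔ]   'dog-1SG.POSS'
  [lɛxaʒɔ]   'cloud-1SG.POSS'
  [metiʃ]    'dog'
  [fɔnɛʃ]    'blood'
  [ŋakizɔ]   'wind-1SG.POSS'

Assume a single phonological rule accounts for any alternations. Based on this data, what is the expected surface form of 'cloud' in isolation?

The stem for 'dog' ends in [ʒ] in [metiʒɔ] but [ʃ] in [metiʃ].
If /ʃ/ were underlying and a rule turned it into [ʒ] before the 1SG.POSS suffix, 'blood' would also alternate; but it has [ʃ] in both [fɔnɛʃɔ] and [fɔnɛʃ].
Therefore /ʒ/ is basic and [ʃ] is derived by word-final obstruent devoicing (voiced obstruents become voiceless word-finally).
From [lɛxaʒɔ] the stem 'cloud' is /lɛxaʒ/; word-finally this yields [lɛxaʃ].

[lɛxaʃ]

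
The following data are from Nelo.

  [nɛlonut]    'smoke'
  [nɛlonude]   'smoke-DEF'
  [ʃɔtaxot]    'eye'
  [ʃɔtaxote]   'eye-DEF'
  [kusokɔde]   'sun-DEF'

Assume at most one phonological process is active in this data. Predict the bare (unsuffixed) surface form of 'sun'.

'smoke' shows [t] ~ [d] at the end of the stem ([nɛlonut] vs [nɛlonude]).
Compare 'eye', with invariant [t] in [ʃɔtaxot] and [ʃɔtaxote]: an analysis with underlying /t/ and a rule producing [d] before the DEF suffix would wrongly predict alternation here too.
Therefore /d/ is basic and [t] is derived by word-final obstruent devoicing (voiced obstruents become voiceless word-finally).
The one attested form of 'sun', [kusokɔde], shows underlying /kusokɔd/. Applying the same rule word-finally gives [kusokɔt].

[kusokɔt]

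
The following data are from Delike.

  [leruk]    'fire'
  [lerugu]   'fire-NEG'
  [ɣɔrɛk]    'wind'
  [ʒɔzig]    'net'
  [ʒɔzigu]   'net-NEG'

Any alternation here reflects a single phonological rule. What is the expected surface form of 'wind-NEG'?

The root 'fire' surfaces as [leruk] and [lerugu], with a stem-final [k] ~ [g] alternation.
The stem 'net' ([ʒɔzig], [ʒɔzigu]) shows [g] unchanged in both environments, so [g] cannot be basic with [k] derived in isolation.
Therefore /k/ is basic and [g] is derived by intervocalic voicing (voiceless stops become voiced between vowels).
The one attested form of 'wind', [ɣɔrɛk], shows underlying /ɣɔrɛk/. Applying the same rule between vowels gives [ɣɔrɛgu].

[ɣɔrɛgu]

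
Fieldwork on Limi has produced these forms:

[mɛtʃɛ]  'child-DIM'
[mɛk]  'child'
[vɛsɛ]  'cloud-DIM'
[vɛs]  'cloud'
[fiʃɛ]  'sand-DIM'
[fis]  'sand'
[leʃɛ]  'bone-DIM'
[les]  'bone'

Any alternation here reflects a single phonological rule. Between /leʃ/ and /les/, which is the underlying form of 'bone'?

In [leʃɛ] and [les] the final segment of 'bone' alternates: [ʃ] ~ [s].
If /s/ were underlying and a rule turned it into [ʃ] before the DIM suffix, 'cloud' would also alternate; but it has [s] in both [vɛsɛ] and [vɛs].
Therefore /ʃ/ is basic and [s] is derived by depalatalization (palato-alveolar /tʃ/ and /ʃ/ become [k] and [s] when no front vowel follows).

/leʃ/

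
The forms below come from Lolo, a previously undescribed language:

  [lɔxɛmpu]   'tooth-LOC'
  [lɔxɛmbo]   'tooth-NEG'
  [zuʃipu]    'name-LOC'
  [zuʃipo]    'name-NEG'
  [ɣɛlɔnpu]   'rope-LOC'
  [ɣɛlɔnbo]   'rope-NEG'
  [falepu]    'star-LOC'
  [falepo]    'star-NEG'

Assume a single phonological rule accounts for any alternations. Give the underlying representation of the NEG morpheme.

/-bo/

The NEG suffix surfaces as [-bo] and [-po], depending on the final segment of the stem.
The LOC suffix, which begins with [p], is invariant after every stem; so [p] is not altered by any rule here.
So the underlying form is /-bo/, and voiced stops become voiceless after a vowel.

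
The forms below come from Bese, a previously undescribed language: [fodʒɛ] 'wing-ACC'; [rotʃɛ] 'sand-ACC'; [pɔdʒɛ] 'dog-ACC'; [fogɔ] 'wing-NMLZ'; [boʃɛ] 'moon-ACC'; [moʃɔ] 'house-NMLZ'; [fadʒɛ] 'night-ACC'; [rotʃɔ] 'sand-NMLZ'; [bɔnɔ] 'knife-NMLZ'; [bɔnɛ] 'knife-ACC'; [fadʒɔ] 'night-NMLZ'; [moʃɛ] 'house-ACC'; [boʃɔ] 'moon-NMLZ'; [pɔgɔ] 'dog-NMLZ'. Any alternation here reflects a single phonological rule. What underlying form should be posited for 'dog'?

'dog' shows [dʒ] ~ [g] at the end of the stem ([pɔdʒɛ] vs [pɔgɔ]).
Compare 'night', with invariant [dʒ] in [fadʒɛ] and [fadʒɔ]: an analysis with underlying /dʒ/ and a rule producing [g] before the NMLZ suffix would wrongly predict alternation here too.
So /g/ is underlying, and a rule of palatalization before a front vowel — /g/ becomes palato-alveolar [dʒ] before a front vowel — gives [dʒ].
Hence 'dog' is /pɔg/ underlyingly.

/pɔg/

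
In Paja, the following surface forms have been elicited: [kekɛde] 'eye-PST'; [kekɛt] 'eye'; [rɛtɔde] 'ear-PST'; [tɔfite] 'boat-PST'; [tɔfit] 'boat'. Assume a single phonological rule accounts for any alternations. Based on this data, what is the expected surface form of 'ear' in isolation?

[rɛtɔt]

The root 'eye' surfaces as [kekɛde] and [kekɛt], with a stem-final [d] ~ [t] alternation.
If /t/ were underlying and a rule turned it into [d] before the PST suffix, 'boat' would also alternate; but it has [t] in both [tɔfite] and [tɔfit].
The alternation reflects word-final obstruent devoicing: voiced obstruents become voiceless word-finally. /d/ is underlying.
The one attested form of 'ear', [rɛtɔde], shows underlying /rɛtɔd/. Applying the same rule word-finally gives [rɛtɔt].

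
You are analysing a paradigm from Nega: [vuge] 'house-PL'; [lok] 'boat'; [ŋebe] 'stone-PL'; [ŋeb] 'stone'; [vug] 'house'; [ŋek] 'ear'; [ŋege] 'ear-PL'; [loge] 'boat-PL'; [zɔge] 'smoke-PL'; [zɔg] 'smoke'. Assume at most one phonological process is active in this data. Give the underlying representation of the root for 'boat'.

The stem for 'boat' ends in [k] in [lok] but [g] in [loge].
But 'house' keeps [g] in both environments ([vug], [vuge]), so there is no rule changing /g/ to [k] in isolation.
So /k/ is underlying, and a rule of intervocalic voicing — voiceless stops become voiced between vowels — gives [g].

/lok/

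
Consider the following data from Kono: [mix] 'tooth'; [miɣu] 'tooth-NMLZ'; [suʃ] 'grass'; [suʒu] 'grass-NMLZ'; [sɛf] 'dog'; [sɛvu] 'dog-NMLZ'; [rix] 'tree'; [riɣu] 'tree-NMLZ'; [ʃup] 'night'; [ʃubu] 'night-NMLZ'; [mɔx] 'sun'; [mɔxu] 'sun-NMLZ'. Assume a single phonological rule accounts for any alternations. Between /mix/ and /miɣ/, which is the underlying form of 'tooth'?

'tooth' shows [x] ~ [ɣ] at the end of the stem ([mix] vs [miɣu]).
But 'sun' keeps [x] in both environments ([mɔx], [mɔxu]), so there is no rule changing /x/ to [ɣ] before the NMLZ suffix.
The underlying segment must be /ɣ/; voiced obstruents become voiceless word-finally, yielding [x] there.

/miɣ/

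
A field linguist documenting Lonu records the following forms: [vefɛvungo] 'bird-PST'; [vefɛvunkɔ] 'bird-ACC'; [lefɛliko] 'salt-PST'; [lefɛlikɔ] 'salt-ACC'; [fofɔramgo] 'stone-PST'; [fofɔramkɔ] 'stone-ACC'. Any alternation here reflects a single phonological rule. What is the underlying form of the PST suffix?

/-go/

The PST suffix surfaces as [-go] and [-ko], depending on the final segment of the stem.
The ACC suffix, which begins with [k], is invariant after every stem; so [k] is not altered by any rule here.
So the underlying form is /-go/, and voiced stops become voiceless after a vowel.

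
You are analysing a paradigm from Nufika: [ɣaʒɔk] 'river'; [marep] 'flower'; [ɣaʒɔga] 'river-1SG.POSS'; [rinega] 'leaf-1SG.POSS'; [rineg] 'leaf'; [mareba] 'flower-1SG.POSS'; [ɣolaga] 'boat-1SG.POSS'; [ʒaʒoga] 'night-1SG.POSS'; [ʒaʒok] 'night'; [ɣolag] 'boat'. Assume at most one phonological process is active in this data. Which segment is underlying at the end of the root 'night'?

'night' shows [k] ~ [g] at the end of the stem ([ʒaʒok] vs [ʒaʒoga]).
But 'boat' keeps [g] in both environments ([ɣolag], [ɣolaga]), so there is no rule changing /g/ to [k] in isolation.
The underlying segment must be /k/; voiceless stops become voiced between vowels, yielding [g] there.

/k/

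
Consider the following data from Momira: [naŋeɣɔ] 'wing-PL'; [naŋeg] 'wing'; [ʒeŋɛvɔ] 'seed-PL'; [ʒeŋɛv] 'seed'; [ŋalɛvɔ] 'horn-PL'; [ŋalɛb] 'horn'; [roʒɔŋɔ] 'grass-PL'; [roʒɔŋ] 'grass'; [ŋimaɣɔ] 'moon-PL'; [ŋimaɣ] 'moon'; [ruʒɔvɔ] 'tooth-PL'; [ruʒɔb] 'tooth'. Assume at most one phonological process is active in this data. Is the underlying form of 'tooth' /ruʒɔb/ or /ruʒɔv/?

/ruʒɔb/

'tooth' shows [v] ~ [b] at the end of the stem ([ruʒɔvɔ] vs [ruʒɔb]).
The stem 'seed' ([ʒeŋɛvɔ], [ʒeŋɛv]) shows [v] unchanged in both environments, so [v] cannot be basic with [b] derived in isolation.
So /b/ is underlying, and a rule of intervocalic spirantization — voiced stops become fricatives between vowels — gives [v].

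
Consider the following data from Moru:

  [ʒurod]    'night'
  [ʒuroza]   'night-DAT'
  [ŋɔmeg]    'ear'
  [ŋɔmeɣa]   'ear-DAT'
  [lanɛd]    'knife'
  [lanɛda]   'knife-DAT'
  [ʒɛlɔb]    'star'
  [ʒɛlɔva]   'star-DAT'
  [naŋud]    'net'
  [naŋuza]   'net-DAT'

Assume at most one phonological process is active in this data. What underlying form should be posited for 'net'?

In [naŋud] and [naŋuza] the final segment of 'net' alternates: [d] ~ [z].
The stem 'knife' ([lanɛd], [lanɛda]) shows [d] unchanged in both environments, so [d] cannot be basic with [z] derived before the DAT suffix.
The alternation reflects word-final hardening: voiced fricatives become stops word-finally. /z/ is underlying.

/naŋuz/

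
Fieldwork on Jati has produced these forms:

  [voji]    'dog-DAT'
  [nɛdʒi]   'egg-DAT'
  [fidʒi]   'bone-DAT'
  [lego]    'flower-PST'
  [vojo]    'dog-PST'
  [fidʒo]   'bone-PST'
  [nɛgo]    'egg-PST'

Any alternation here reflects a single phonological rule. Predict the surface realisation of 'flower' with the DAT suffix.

The stem for 'egg' ends in [dʒ] in [nɛdʒi] but [g] in [nɛgo].
But 'bone' keeps [dʒ] in both environments ([fidʒi], [fidʒo]), so there is no rule changing /dʒ/ to [g] before the PST suffix.
So /g/ is underlying, and a rule of palatalization before a front vowel — /g/ becomes palato-alveolar [dʒ] before a front vowel — gives [dʒ].
The one attested form of 'flower', [lego], shows underlying /leg/. Applying the same rule before a front vowel gives [ledʒi].

[ledʒi]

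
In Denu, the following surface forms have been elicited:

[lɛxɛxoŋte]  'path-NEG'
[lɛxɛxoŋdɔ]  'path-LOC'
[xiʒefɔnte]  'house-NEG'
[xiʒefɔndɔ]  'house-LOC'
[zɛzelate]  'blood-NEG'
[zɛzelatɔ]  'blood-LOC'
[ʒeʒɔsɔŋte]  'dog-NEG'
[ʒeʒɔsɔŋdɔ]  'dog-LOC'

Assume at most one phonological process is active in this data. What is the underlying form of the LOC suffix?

The LOC morpheme has two allomorphs, [-dɔ] and [-tɔ].
By contrast the NEG suffix keeps its initial [t] throughout — that segment must be underlying.
So the underlying form is /-dɔ/, and voiced stops become voiceless after a vowel.

/-dɔ/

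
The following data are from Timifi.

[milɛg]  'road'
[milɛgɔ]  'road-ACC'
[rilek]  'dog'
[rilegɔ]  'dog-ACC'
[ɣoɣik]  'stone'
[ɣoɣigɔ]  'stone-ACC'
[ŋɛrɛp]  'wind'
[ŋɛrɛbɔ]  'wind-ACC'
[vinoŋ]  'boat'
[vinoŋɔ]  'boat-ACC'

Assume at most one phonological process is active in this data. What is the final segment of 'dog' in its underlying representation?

/k/

'dog' shows [k] ~ [g] at the end of the stem ([rilek] vs [rilegɔ]).
If /g/ were underlying and a rule turned it into [k] in isolation, 'road' would also alternate; but it has [g] in both [milɛg] and [milɛgɔ].
The alternation reflects intervocalic voicing: voiceless stops become voiced between vowels. /k/ is underlying.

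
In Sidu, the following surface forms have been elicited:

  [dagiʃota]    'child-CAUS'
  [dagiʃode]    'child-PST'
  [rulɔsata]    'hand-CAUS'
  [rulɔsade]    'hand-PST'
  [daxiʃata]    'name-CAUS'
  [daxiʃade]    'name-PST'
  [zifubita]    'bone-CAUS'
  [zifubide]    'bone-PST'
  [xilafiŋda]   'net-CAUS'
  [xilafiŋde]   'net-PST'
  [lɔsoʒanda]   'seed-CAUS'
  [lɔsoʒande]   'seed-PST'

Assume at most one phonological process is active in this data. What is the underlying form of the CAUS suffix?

The CAUS morpheme has two allomorphs, [-da] and [-ta].
By contrast the PST suffix keeps its initial [d] throughout — that segment must be underlying.
The CAUS suffix is therefore /-ta/ underlyingly, with post-nasal voicing: voiceless stops become voiced after a nasal.

/-ta/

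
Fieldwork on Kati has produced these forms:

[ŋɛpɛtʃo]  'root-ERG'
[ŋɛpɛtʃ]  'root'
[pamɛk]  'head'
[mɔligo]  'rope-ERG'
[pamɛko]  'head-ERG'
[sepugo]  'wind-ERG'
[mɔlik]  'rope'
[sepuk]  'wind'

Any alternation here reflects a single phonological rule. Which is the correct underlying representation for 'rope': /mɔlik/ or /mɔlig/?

The root 'rope' surfaces as [mɔlik] and [mɔligo], with a stem-final [k] ~ [g] alternation.
The stem 'head' ([pamɛk], [pamɛko]) shows [k] unchanged in both environments, so [k] cannot be basic with [g] derived before the ERG suffix.
So /g/ is underlying, and a rule of word-final obstruent devoicing — voiced obstruents become voiceless word-finally — gives [k].

/mɔlig/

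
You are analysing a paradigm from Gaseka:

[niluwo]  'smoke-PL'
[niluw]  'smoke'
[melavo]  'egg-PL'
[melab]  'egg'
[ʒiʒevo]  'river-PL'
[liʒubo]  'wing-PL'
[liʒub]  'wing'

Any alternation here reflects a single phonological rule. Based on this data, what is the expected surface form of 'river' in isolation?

The stem for 'egg' ends in [v] in [melavo] but [b] in [melab].
But 'wing' keeps [b] in both environments ([liʒubo], [liʒub]), so there is no rule changing /b/ to [v] before the PL suffix.
The underlying segment must be /v/; voiced fricatives become stops word-finally, yielding [b] there.
The one attested form of 'river', [ʒiʒevo], shows underlying /ʒiʒev/. Applying the same rule word-finally gives [ʒiʒeb].

[ʒiʒeb]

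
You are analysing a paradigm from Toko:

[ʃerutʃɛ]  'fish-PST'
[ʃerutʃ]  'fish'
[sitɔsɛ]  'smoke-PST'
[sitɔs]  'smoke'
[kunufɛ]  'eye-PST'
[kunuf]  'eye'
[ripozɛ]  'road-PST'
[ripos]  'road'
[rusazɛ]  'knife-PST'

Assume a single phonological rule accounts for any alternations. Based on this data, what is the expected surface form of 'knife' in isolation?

[rusas]

'road' shows [z] ~ [s] at the end of the stem ([ripozɛ] vs [ripos]).
But 'smoke' keeps [s] in both environments ([sitɔsɛ], [sitɔs]), so there is no rule changing /s/ to [z] before the PST suffix.
The alternation reflects word-final obstruent devoicing: voiced obstruents become voiceless word-finally. /z/ is underlying.
From [rusazɛ] the stem 'knife' is /rusaz/; word-finally this yields [rusas].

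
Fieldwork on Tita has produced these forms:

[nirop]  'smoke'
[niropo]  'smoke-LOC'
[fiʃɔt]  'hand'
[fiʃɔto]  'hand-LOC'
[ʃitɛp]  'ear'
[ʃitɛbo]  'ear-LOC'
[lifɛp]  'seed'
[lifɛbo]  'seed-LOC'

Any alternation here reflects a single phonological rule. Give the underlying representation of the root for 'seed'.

/lifɛb/

'seed' shows [p] ~ [b] at the end of the stem ([lifɛp] vs [lifɛbo]).
The stem 'smoke' ([nirop], [niropo]) shows [p] unchanged in both environments, so [p] cannot be basic with [b] derived before the LOC suffix.
Therefore /b/ is basic and [p] is derived by word-final obstruent devoicing (voiced obstruents become voiceless word-finally).
So 'seed' = /lifɛb/.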